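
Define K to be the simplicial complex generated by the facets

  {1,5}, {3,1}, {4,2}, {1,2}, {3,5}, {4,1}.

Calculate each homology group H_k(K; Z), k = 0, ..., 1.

H_0 = Z,  H_1 = Z^2.

Order the vertices as 1 < 2 < 3 < 4 < 5. Listing each simplex with vertices in this order, K has dimension 1 with simplices:

  0-simplices (5): [1], [2], [3], [4], [5]
  1-simplices (6): [1,2], [1,3], [1,4], [1,5], [2,4], [3,5]

giving chain groups C_0 ≅ Z^5, C_1 ≅ Z^6.

Boundary ∂_1: C_1 → C_0 sends each edge [p,q] (with p < q) to q − p.
This gives a 5×6 integer matrix of rank 4; reducing to Smith normal form yields diagonal entries (1,1,1,1).

Reading off H_k = ker ∂_k / im ∂_{k+1}:

  H_0: rank C_0 − rank ∂_1 = 5 − 4 = 1, and the invariant factors of ∂_1 are all 1, so H_0 = Z.
  H_1: rank ker ∂_1 − rank ∂_2 = (6 − 4) − 0 = 2, and there is no ∂_2, so H_1 = Z^2.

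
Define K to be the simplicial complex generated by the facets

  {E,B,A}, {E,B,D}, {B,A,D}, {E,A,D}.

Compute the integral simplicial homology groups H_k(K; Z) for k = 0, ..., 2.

H_0 ≅ Z,  H_1 = 0,  H_2 ≅ Z.

Take the total order A < B < D < E on the vertex set. Then K (dimension 2) consists of the simplices:

  0-simplices (4): A, B, D, E
  1-simplices (6): AB, AD, AE, BD, BE, DE
  2-simplices (4): ABD, ABE, ADE, BDE

giving chain groups C_0 ≅ Z^4, C_1 ≅ Z^6, C_2 ≅ Z^4.

∂_1: C_1 → C_0 sends each edge [p,q] (with p < q) to q − p.
The resulting 4×6 matrix has rank 3, and its Smith normal form has invariant factors (1,1,1).

∂_2: C_2 → C_1 sends each 2-simplex [p,q,r] to [q,r] − [p,r] + [p,q]. For instance
  ∂BDE = DE − BE + BD,
  ∂ABE = BE − AE + AB.
This gives a 6×4 integer matrix of rank 3; reducing to Smith normal form yields diagonal entries (1,1,1).

Reading off H_k = ker ∂_k / im ∂_{k+1}:

  H_0: rank C_0 − rank ∂_1 = 4 − 3 = 1, and the invariant factors of ∂_1 are all 1, so H_0 ≅ Z.
  H_1: rank ker ∂_1 − rank ∂_2 = (6 − 3) − 3 = 0, and the invariant factors of ∂_2 are all 1, so H_1 ≅ 0.
  H_2: rank ker ∂_2 − rank ∂_3 = (4 − 3) − 0 = 1, and there is no ∂_3, so H_2 ≅ Z.

As a check, the Euler characteristic is 4 − 6 + 4 = 2, which agrees with 1 − 0 + 1 = 2.
(K is a triangulation of the 2-sphere S^2.)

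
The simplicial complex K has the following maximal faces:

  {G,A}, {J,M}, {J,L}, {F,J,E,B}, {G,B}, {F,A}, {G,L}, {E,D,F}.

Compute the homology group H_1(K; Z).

Fix the vertex order A < B < D < E < F < G < J < L < M and write every simplex with vertices in increasing order. Then dim K = 3 and the simplices of K are:

  0-simplices (9): A, B, D, E, F, G, J, L, M
  1-simplices (14): AF, AG, BE, BF, BG, BJ, DE, DF, EF, EJ, FJ, GL, JL, JM
  2-simplices (5): BEF, BEJ, BFJ, DEF, EFJ
  3-simplices (1): BEFJ

giving chain groups C_0 ≅ Z^9, C_1 ≅ Z^14, C_2 ≅ Z^5, C_3 ≅ Z^1.

∂_1: C_1 → C_0 maps an edge to its endpoints' difference, ∂[p,q] = q − p.
As a 9×14 matrix over Z this has rank 8, with invariant factors (1,1,1,1,1,1,1,1).

The boundary map ∂_2: C_2 → C_1 sends each 2-simplex [p,q,r] to [q,r] − [p,r] + [p,q]. For instance
  ∂BEF = EF − BF + BE,
  ∂DEF = EF − DF + DE.
The 14×5 boundary matrix has rank 4 and Smith normal form diag(1,1,1,1).

Boundary ∂_3: C_3 → C_2 sends each 3-simplex σ to the alternating sum Σ_i (−1)^i (σ with its i-th vertex removed). For instance
  ∂BEFJ = EFJ − BFJ + BEJ − BEF.
The resulting 5×1 matrix has rank 1, and its Smith normal form has invariant factors (1).

Reading off H_k = ker ∂_k / im ∂_{k+1}:

  H_1: rank ker ∂_1 − rank ∂_2 = (14 − 8) − 4 = 2, and the invariant factors of ∂_2 are all 1, so H_1 = Z^2.

H_1 = Z^2.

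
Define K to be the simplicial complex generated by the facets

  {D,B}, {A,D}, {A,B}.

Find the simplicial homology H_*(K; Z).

H_0 ≅ Z,  H_1 ≅ Z.

Order the vertices as A < B < D. Listing each simplex with vertices in this order, K has dimension 1 with simplices:

  0-simplices (3): A, B, D
  1-simplices (3): AB, AD, BD

so the chain groups are C_0 ≅ Z^3, C_1 ≅ Z^3.

The boundary map ∂_1: C_1 → C_0 maps an edge to its endpoints' difference, ∂[p,q] = q − p.
The 3×3 boundary matrix has rank 2 and Smith normal form diag(1,1).

Now H_k = ker ∂_k / im ∂_{k+1}, so:

  H_0: rank C_0 − rank ∂_1 = 3 − 2 = 1, and the invariant factors of ∂_1 are all 1, so H_0 ≅ Z.
  H_1: rank ker ∂_1 − rank ∂_2 = (3 − 2) − 0 = 1, and there is no ∂_2, so H_1 ≅ Z.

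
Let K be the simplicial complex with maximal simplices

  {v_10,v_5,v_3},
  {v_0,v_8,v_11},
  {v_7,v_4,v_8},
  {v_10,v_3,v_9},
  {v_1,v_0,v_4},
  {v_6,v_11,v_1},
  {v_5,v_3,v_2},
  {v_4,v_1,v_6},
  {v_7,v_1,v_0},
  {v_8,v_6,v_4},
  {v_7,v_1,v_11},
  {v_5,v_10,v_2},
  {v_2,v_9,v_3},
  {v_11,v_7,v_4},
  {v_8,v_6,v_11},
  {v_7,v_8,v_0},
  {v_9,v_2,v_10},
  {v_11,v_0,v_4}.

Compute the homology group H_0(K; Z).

Fix the vertex order v_0 < v_1 < v_2 < v_3 < v_4 < v_5 < v_6 < v_7 < v_8 < v_9 < v_10 < v_11 and write every simplex with vertices in increasing order. Then dim K = 2 and the simplices of K are:

  0-simplices (12): [v_0], [v_1], [v_2], [v_3], [v_4], [v_5], [v_6], [v_7], [v_8], [v_9], [v_10], [v_11]
  1-simplices (27): (27 of them)
  2-simplices (18): (18 of them)

giving chain groups C_0 ≅ Z^12, C_1 ≅ Z^27, C_2 ≅ Z^18.

The boundary map ∂_1: C_1 → C_0 maps an edge to its endpoints' difference, ∂[p,q] = q − p.
As a 12×27 matrix over Z this has rank 10, with invariant factors (1,1,1,1,1,1,1,1,1,1).

∂_2: C_2 → C_1 maps a triangle to the signed sum of its edges. For instance
  ∂[v_0,v_7,v_8] = [v_7,v_8] − [v_0,v_8] + [v_0,v_7],
  ∂[v_0,v_8,v_11] = [v_8,v_11] − [v_0,v_11] + [v_0,v_8].
This gives a 27×18 integer matrix of rank 17; reducing to Smith normal form yields diagonal entries (1,1,1,1,1,1,1,1,1,1,1,1,1,1,1,1,2).

From H_k ≅ ker(∂_k) / im(∂_{k+1}) we obtain:

  H_0: rank C_0 − rank ∂_1 = 12 − 10 = 2, and the invariant factors of ∂_1 are all 1, so H_0 = Z^2.

(K is a triangulation of the disjoint union of the real projective plane RP^2 and the 2-sphere S^2.)

H_0 = Z^2.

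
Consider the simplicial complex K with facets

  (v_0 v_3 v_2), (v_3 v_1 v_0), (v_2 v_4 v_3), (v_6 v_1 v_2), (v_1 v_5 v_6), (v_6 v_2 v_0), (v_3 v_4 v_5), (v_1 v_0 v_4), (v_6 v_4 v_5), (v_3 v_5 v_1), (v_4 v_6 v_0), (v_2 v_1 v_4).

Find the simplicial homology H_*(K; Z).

H_0 ≅ Z,  H_1 ≅ Z/2,  H_2 = 0.

Take the total order v_0 < v_1 < v_2 < v_3 < v_4 < v_5 < v_6 on the vertex set. Then K (dimension 2) consists of the simplices:

  0-simplices (7): [v_0], [v_1], [v_2], [v_3], [v_4], [v_5], [v_6]
  1-simplices (18): (18 of them)
  2-simplices (12): (12 of them)

Hence C_0 ≅ Z^7, C_1 ≅ Z^18, C_2 ≅ Z^12.

Boundary ∂_1: C_1 → C_0 is given by ∂[p,q] = [q] − [p]. For instance
  ∂[v_1,v_5] = [v_5] − [v_1].
As a 7×18 matrix over Z this has rank 6, with invariant factors (1,1,1,1,1,1).

∂_2: C_2 → C_1 sends each 2-simplex [p,q,r] to [q,r] − [p,r] + [p,q]. For instance
  ∂[v_0,v_2,v_3] = [v_2,v_3] − [v_0,v_3] + [v_0,v_2],
  ∂[v_1,v_5,v_6] = [v_5,v_6] − [v_1,v_6] + [v_1,v_5].
The 18×12 boundary matrix has rank 12 and Smith normal form diag(1,1,1,1,1,1,1,1,1,1,1,2).

Computing H_k = (kernel of ∂_k) / (image of ∂_{k+1}):

  H_0: rank C_0 − rank ∂_1 = 7 − 6 = 1, and the invariant factors of ∂_1 are all 1, so H_0 = Z.
  H_1: rank ker ∂_1 − rank ∂_2 = (18 − 6) − 12 = 0, and ∂_2 has invariant factor 2 > 1, so H_1 = Z/2.
  H_2: rank ker ∂_2 − rank ∂_3 = (12 − 12) − 0 = 0, and there is no ∂_3, so H_2 = 0.

As a check, the Euler characteristic is 7 − 18 + 12 = 1, which agrees with 1 − 0 + 0 = 1.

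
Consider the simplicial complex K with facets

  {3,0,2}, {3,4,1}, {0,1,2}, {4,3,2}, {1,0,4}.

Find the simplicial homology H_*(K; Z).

K has 5 vertices, 10 edges, 5 triangles.
rank ∂_0 = 0, rank ∂_1 = 4 ⇒ b_0 = 5 − 0 − 4 = 1; all invariant factors of ∂_1 are 1 so no torsion. So H_0 ≅ Z.
rank ∂_1 = 4, rank ∂_2 = 5 ⇒ b_1 = 10 − 4 − 5 = 1; all invariant factors of ∂_2 are 1 so no torsion. So H_1 ≅ Z.
rank ∂_2 = 5, rank ∂_3 = 0 ⇒ b_2 = 5 − 5 − 0 = 0. So H_2 ≅ 0.

H_0 ≅ Z,  H_1 ≅ Z,  H_2 = 0.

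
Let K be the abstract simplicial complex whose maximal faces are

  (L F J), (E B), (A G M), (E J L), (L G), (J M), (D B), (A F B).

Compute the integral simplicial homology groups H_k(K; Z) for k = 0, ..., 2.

H_0 ≅ Z,  H_1 ≅ Z^3,  H_2 = 0.

Take the total order A < B < D < E < F < G < J < L < M on the vertex set. Then K (dimension 2) consists of the simplices:

  0-simplices (9): A, B, D, E, F, G, J, L, M
  1-simplices (15): AB, AF, AG, AM, BD, BE, BF, EJ, EL, FJ, FL, GL, GM, JL, JM
  2-simplices (4): ABF, AGM, EJL, FJL

Hence C_0 ≅ Z^9, C_1 ≅ Z^15, C_2 ≅ Z^4.

∂_1: C_1 → C_0 is given by ∂[p,q] = [q] − [p]. For instance
  ∂GL = L − G.
The 9×15 boundary matrix has rank 8 and Smith normal form diag(1,1,1,1,1,1,1,1).

The boundary map ∂_2: C_2 → C_1 sends each 2-simplex [p,q,r] to [q,r] − [p,r] + [p,q]. For instance
  ∂ABF = BF − AF + AB,
  ∂EJL = JL − EL + EJ.
This gives a 15×4 integer matrix of rank 4; reducing to Smith normal form yields diagonal entries (1,1,1,1).

Computing H_k = (kernel of ∂_k) / (image of ∂_{k+1}):

  H_0: rank C_0 − rank ∂_1 = 9 − 8 = 1, and the invariant factors of ∂_1 are all 1, so H_0 ≅ Z.
  H_1: rank ker ∂_1 − rank ∂_2 = (15 − 8) − 4 = 3, and the invariant factors of ∂_2 are all 1, so H_1 ≅ Z^3.
  H_2: rank ker ∂_2 − rank ∂_3 = (4 − 4) − 0 = 0, and there is no ∂_3, so H_2 ≅ 0.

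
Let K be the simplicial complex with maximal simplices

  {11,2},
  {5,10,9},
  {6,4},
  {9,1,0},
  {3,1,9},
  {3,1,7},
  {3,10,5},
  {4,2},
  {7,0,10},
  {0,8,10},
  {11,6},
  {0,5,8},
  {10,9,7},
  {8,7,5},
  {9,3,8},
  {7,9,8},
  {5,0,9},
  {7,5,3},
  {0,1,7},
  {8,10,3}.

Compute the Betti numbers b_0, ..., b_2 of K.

Take the total order 0 < 1 < 2 < 3 < 4 < 5 < 6 < 7 < 8 < 9 < 10 < 11 on the vertex set. Then K (dimension 2) consists of the simplices:

  0-simplices (12): [0], [1], [2], [3], [4], [5], [6], [7], [8], [9], [10], [11]
  1-simplices (28): (28 of them)
  2-simplices (16): [0,1,7], [0,1,9], [0,5,8], [0,5,9], [0,7,10], [0,8,10], [1,3,7], [1,3,9], [3,5,7], [3,5,10], [3,8,9], [3,8,10], [5,7,8], [5,9,10], [7,8,9], [7,9,10]

so the chain groups are C_0 ≅ Z^12, C_1 ≅ Z^28, C_2 ≅ Z^16.

The boundary map ∂_1: C_1 → C_0 sends each edge [p,q] (with p < q) to q − p.
The resulting 12×28 matrix has rank 10, and its Smith normal form has invariant factors (1,1,1,1,1,1,1,1,1,1).

Boundary ∂_2: C_2 → C_1 sends each 2-simplex [p,q,r] to [q,r] − [p,r] + [p,q]. For instance
  ∂[5,7,8] = [7,8] − [5,8] + [5,7],
  ∂[0,5,8] = [5,8] − [0,8] + [0,5].
The 28×16 boundary matrix has rank 15 and Smith normal form diag(1,1,1,1,1,1,1,1,1,1,1,1,1,1,1).

Reading off H_k = ker ∂_k / im ∂_{k+1}:

  H_0: rank C_0 − rank ∂_1 = 12 − 10 = 2, and the invariant factors of ∂_1 are all 1, so H_0 ≅ Z^2.
  H_1: rank ker ∂_1 − rank ∂_2 = (28 − 10) − 15 = 3, and the invariant factors of ∂_2 are all 1, so H_1 ≅ Z^3.
  H_2: rank ker ∂_2 − rank ∂_3 = (16 − 15) − 0 = 1, and there is no ∂_3, so H_2 ≅ Z.

As a check, the Euler characteristic is 12 − 28 + 16 = 0, which agrees with 2 − 3 + 1 = 0.

Hence the Betti numbers are b_0 = 2, b_1 = 3, b_2 = 1.

b_0 = 2, b_1 = 3, b_2 = 1.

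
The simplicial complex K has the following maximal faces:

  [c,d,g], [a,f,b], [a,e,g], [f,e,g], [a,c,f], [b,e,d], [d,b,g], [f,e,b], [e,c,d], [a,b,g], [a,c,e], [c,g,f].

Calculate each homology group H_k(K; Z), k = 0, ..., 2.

H_0 ≅ Z,  H_1 ≅ Z/2,  H_2 = 0.

Fix the vertex order a < b < c < d < e < f < g and write every simplex with vertices in increasing order. Then dim K = 2 and the simplices of K are:

  0-simplices (7): a, b, c, d, e, f, g
  1-simplices (18): ab, ac, ae, af, ag, bd, be, bf, bg, cd, ce, cf, cg, de, dg, ef, eg, fg
  2-simplices (12): abf, abg, ace, acf, aeg, bde, bdg, bef, cde, cdg, cfg, efg

giving chain groups C_0 ≅ Z^7, C_1 ≅ Z^18, C_2 ≅ Z^12.

Boundary ∂_1: C_1 → C_0 maps an edge to its endpoints' difference, ∂[p,q] = q − p. For instance
  ∂bf = f − b.
The 7×18 boundary matrix has rank 6 and Smith normal form diag(1,1,1,1,1,1).

∂_2: C_2 → C_1 maps a triangle to the signed sum of its edges. For instance
  ∂cde = de − ce + cd,
  ∂abg = bg − ag + ab.
The resulting 18×12 matrix has rank 12, and its Smith normal form has invariant factors (1,1,1,1,1,1,1,1,1,1,1,2).

From H_k ≅ ker(∂_k) / im(∂_{k+1}) we obtain:

  H_0: rank C_0 − rank ∂_1 = 7 − 6 = 1, and the invariant factors of ∂_1 are all 1, so H_0 = Z.
  H_1: rank ker ∂_1 − rank ∂_2 = (18 − 6) − 12 = 0, and ∂_2 has invariant factor 2 > 1, so H_1 = Z/2.
  H_2: rank ker ∂_2 − rank ∂_3 = (12 − 12) − 0 = 0, and there is no ∂_3, so H_2 = 0.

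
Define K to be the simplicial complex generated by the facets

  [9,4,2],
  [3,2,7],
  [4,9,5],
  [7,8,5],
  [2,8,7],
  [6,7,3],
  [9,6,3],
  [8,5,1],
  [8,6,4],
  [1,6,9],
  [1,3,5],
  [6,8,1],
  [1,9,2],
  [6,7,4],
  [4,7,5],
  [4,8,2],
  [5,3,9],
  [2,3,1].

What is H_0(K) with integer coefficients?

K has 9 vertices, 27 edges, 18 triangles.
rank ∂_0 = 0, rank ∂_1 = 8 ⇒ b_0 = 9 − 0 − 8 = 1; all invariant factors of ∂_1 are 1 so no torsion. So H_0 ≅ Z.

H_0 = Z.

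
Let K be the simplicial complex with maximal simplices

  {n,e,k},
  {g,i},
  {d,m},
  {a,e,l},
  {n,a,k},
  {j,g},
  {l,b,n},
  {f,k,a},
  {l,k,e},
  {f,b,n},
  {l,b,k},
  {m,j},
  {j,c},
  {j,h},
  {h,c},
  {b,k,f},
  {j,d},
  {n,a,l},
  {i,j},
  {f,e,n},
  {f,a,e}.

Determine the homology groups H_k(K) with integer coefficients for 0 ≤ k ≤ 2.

We work with the vertex ordering a < b < c < d < e < f < g < h < i < j < k < l < m < n. The simplices of K, each written with vertices in increasing order, are:

  0-simplices (14): a, b, c, d, e, f, g, h, i, j, k, l, m, n
  1-simplices (27): ae, af, ak, al, an, bf, bk, bl, bn, ch, cj, dj, dm, ef, ek, el, en, fk, fn, gi, gj, hj, ij, jm, kl, kn, ln
  2-simplices (12): aef, ael, afk, akn, aln, bfk, bfn, bkl, bln, efn, ekl, ekn

so the chain groups are C_0 ≅ Z^14, C_1 ≅ Z^27, C_2 ≅ Z^12.

The boundary map ∂_1: C_1 → C_0 is given by ∂[p,q] = [q] − [p].
The 14×27 boundary matrix has rank 12 and Smith normal form diag(1,1,1,1,1,1,1,1,1,1,1,1).

Boundary ∂_2: C_2 → C_1 maps a triangle to the signed sum of its edges. For instance
  ∂efn = fn − en + ef,
  ∂bln = ln − bn + bl.
As a 27×12 matrix over Z this has rank 12, with invariant factors (1,1,1,1,1,1,1,1,1,1,1,2).

Computing H_k = (kernel of ∂_k) / (image of ∂_{k+1}):

  H_0: rank C_0 − rank ∂_1 = 14 − 12 = 2, and the invariant factors of ∂_1 are all 1, so H_0 = Z^2.
  H_1: rank ker ∂_1 − rank ∂_2 = (27 − 12) − 12 = 3, and ∂_2 has invariant factor 2 > 1, so H_1 = Z^3 ⊕ Z_2.
  H_2: rank ker ∂_2 − rank ∂_3 = (12 − 12) − 0 = 0, and there is no ∂_3, so H_2 = 0.

H_0 = Z^2,  H_1 = Z^3 ⊕ Z_2,  H_2 = 0.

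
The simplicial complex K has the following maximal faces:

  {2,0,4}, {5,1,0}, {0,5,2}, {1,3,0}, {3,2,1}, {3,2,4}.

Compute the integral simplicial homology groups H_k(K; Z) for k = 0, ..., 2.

Fix the vertex order 0 < 1 < 2 < 3 < 4 < 5 and write every simplex with vertices in increasing order. Then dim K = 2 and the simplices of K are:

  0-simplices (6): [0], [1], [2], [3], [4], [5]
  1-simplices (12): [0,1], [0,2], [0,3], [0,4], [0,5], [1,2], [1,3], [1,5], [2,3], [2,4], [2,5], [3,4]
  2-simplices (6): [0,1,3], [0,1,5], [0,2,4], [0,2,5], [1,2,3], [2,3,4]

giving chain groups C_0 ≅ Z^6, C_1 ≅ Z^12, C_2 ≅ Z^6.

The boundary map ∂_1: C_1 → C_0 maps an edge to its endpoints' difference, ∂[p,q] = q − p. For instance
  ∂[0,1] = [1] − [0].
As a 6×12 matrix over Z this has rank 5, with invariant factors (1,1,1,1,1).

Boundary ∂_2: C_2 → C_1 sends each 2-simplex [p,q,r] to [q,r] − [p,r] + [p,q]. For instance
  ∂[2,3,4] = [3,4] − [2,4] + [2,3],
  ∂[0,1,3] = [1,3] − [0,3] + [0,1].
This gives a 12×6 integer matrix of rank 6; reducing to Smith normal form yields diagonal entries (1,1,1,1,1,1).

Reading off H_k = ker ∂_k / im ∂_{k+1}:

  H_0: rank C_0 − rank ∂_1 = 6 − 5 = 1, and the invariant factors of ∂_1 are all 1, so H_0 = Z.
  H_1: rank ker ∂_1 − rank ∂_2 = (12 − 5) − 6 = 1, and the invariant factors of ∂_2 are all 1, so H_1 = Z.
  H_2: rank ker ∂_2 − rank ∂_3 = (6 − 6) − 0 = 0, and there is no ∂_3, so H_2 = 0.

H_0 = Z,  H_1 = Z,  H_2 = 0.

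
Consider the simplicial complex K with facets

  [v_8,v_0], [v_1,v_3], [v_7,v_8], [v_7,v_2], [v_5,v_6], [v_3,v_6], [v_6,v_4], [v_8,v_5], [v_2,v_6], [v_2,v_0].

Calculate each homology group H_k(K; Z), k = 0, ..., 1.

H_0 ≅ Z,  H_1 ≅ Z^2.

K has 9 vertices, 10 edges.
rank ∂_0 = 0, rank ∂_1 = 8 ⇒ b_0 = 9 − 0 − 8 = 1; all invariant factors of ∂_1 are 1 so no torsion. So H_0 = Z.
rank ∂_1 = 8, rank ∂_2 = 0 ⇒ b_1 = 10 − 8 − 0 = 2. So H_1 = Z^2.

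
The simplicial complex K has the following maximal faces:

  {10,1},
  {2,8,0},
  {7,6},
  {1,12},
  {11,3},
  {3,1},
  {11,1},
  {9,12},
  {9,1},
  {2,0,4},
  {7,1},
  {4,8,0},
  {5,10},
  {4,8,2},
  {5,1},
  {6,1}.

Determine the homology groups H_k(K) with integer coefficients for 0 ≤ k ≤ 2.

Take the total order 0 < 1 < 2 < 3 < 4 < 5 < 6 < 7 < 8 < 9 < 10 < 11 < 12 on the vertex set. Then K (dimension 2) consists of the simplices:

  0-simplices (13): [0], [1], [2], [3], [4], [5], [6], [7], [8], [9], [10], [11], [12]
  1-simplices (18): [0,2], [0,4], [0,8], [1,3], [1,5], [1,6], [1,7], [1,9], [1,10], [1,11], [1,12], [2,4], [2,8], [3,11], [4,8], [5,10], [6,7], [9,12]
  2-simplices (4): [0,2,4], [0,2,8], [0,4,8], [2,4,8]

giving chain groups C_0 ≅ Z^13, C_1 ≅ Z^18, C_2 ≅ Z^4.

∂_1: C_1 → C_0 sends each edge [p,q] (with p < q) to q − p. For instance
  ∂[2,8] = [8] − [2].
The resulting 13×18 matrix has rank 11, and its Smith normal form has invariant factors (1,1,1,1,1,1,1,1,1,1,1).

Boundary ∂_2: C_2 → C_1 maps a triangle to the signed sum of its edges. For instance
  ∂[2,4,8] = [4,8] − [2,8] + [2,4],
  ∂[0,2,4] = [2,4] − [0,4] + [0,2].
The resulting 18×4 matrix has rank 3, and its Smith normal form has invariant factors (1,1,1).

Reading off H_k = ker ∂_k / im ∂_{k+1}:

  H_0: rank C_0 − rank ∂_1 = 13 − 11 = 2, and the invariant factors of ∂_1 are all 1, so H_0 ≅ Z^2.
  H_1: rank ker ∂_1 − rank ∂_2 = (18 − 11) − 3 = 4, and the invariant factors of ∂_2 are all 1, so H_1 ≅ Z^4.
  H_2: rank ker ∂_2 − rank ∂_3 = (4 − 3) − 0 = 1, and there is no ∂_3, so H_2 ≅ Z.

H_0 = Z^2,  H_1 = Z^4,  H_2 = Z.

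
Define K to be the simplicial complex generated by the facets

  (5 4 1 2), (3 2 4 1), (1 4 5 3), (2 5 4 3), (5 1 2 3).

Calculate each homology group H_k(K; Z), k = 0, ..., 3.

H_0 = Z,  H_1 = 0,  H_2 = 0,  H_3 = Z.

Take the total order 1 < 2 < 3 < 4 < 5 on the vertex set. Then K (dimension 3) consists of the simplices:

  0-simplices (5): [1], [2], [3], [4], [5]
  1-simplices (10): [1,2], [1,3], [1,4], [1,5], [2,3], [2,4], [2,5], [3,4], [3,5], [4,5]
  2-simplices (10): [1,2,3], [1,2,4], [1,2,5], [1,3,4], [1,3,5], [1,4,5], [2,3,4], [2,3,5], [2,4,5], [3,4,5]
  3-simplices (5): [1,2,3,4], [1,2,3,5], [1,2,4,5], [1,3,4,5], [2,3,4,5]

so the chain groups are C_0 ≅ Z^5, C_1 ≅ Z^10, C_2 ≅ Z^10, C_3 ≅ Z^5.

Boundary ∂_1: C_1 → C_0 is given by ∂[p,q] = [q] − [p].
As a 5×10 matrix over Z this has rank 4, with invariant factors (1,1,1,1).

The boundary map ∂_2: C_2 → C_1 maps a triangle to the signed sum of its edges. For instance
  ∂[1,3,4] = [3,4] − [1,4] + [1,3],
  ∂[1,2,5] = [2,5] − [1,5] + [1,2].
This gives a 10×10 integer matrix of rank 6; reducing to Smith normal form yields diagonal entries (1,1,1,1,1,1).

The boundary map ∂_3: C_3 → C_2 sends each 3-simplex σ to the alternating sum Σ_i (−1)^i (σ with its i-th vertex removed). For instance
  ∂[1,3,4,5] = [3,4,5] − [1,4,5] + [1,3,5] − [1,3,4],
  ∂[1,2,3,5] = [2,3,5] − [1,3,5] + [1,2,5] − [1,2,3].
This gives a 10×5 integer matrix of rank 4; reducing to Smith normal form yields diagonal entries (1,1,1,1).

Computing H_k = (kernel of ∂_k) / (image of ∂_{k+1}):

  H_0: rank C_0 − rank ∂_1 = 5 − 4 = 1, and the invariant factors of ∂_1 are all 1, so H_0 = Z.
  H_1: rank ker ∂_1 − rank ∂_2 = (10 − 4) − 6 = 0, and the invariant factors of ∂_2 are all 1, so H_1 = 0.
  H_2: rank ker ∂_2 − rank ∂_3 = (10 − 6) − 4 = 0, and the invariant factors of ∂_3 are all 1, so H_2 = 0.
  H_3: rank ker ∂_3 − rank ∂_4 = (5 − 4) − 0 = 1, and there is no ∂_4, so H_3 = Z.

As a check, the Euler characteristic is 5 − 10 + 10 − 5 = 0, which agrees with 1 − 0 + 0 − 1 = 0.
(K is a triangulation of the 3-sphere S^3.)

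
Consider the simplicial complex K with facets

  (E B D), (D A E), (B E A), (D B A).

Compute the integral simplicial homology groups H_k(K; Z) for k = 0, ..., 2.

H_0 ≅ Z,  H_1 = 0,  H_2 ≅ Z.

K has 4 vertices, 6 edges, 4 triangles.
rank ∂_0 = 0, rank ∂_1 = 3 ⇒ b_0 = 4 − 0 − 3 = 1; all invariant factors of ∂_1 are 1 so no torsion. So H_0 ≅ Z.
rank ∂_1 = 3, rank ∂_2 = 3 ⇒ b_1 = 6 − 3 − 3 = 0; all invariant factors of ∂_2 are 1 so no torsion. So H_1 ≅ 0.
rank ∂_2 = 3, rank ∂_3 = 0 ⇒ b_2 = 4 − 3 − 0 = 1. So H_2 ≅ Z.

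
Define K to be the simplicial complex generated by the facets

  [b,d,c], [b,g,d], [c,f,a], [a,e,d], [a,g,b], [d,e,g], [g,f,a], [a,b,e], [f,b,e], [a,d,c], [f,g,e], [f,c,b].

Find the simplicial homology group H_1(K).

H_1 ≅ Z/2.

Fix the vertex order a < b < c < d < e < f < g and write every simplex with vertices in increasing order. Then dim K = 2 and the simplices of K are:

  0-simplices (7): a, b, c, d, e, f, g
  1-simplices (18): ab, ac, ad, ae, af, ag, bc, bd, be, bf, bg, cd, cf, de, dg, ef, eg, fg
  2-simplices (12): abe, abg, acd, acf, ade, afg, bcd, bcf, bdg, bef, deg, efg

so the chain groups are C_0 ≅ Z^7, C_1 ≅ Z^18, C_2 ≅ Z^12.

The boundary map ∂_1: C_1 → C_0 is given by ∂[p,q] = [q] − [p].
The 7×18 boundary matrix has rank 6 and Smith normal form diag(1,1,1,1,1,1).

∂_2: C_2 → C_1 acts by ∂[p,q,r] = [q,r] − [p,r] + [p,q]. For instance
  ∂bdg = dg − bg + bd,
  ∂abe = be − ae + ab.
The 18×12 boundary matrix has rank 12 and Smith normal form diag(1,1,1,1,1,1,1,1,1,1,1,2).

From H_k ≅ ker(∂_k) / im(∂_{k+1}) we obtain:

  H_1: rank ker ∂_1 − rank ∂_2 = (18 − 6) − 12 = 0, and ∂_2 has invariant factor 2 > 1, so H_1 = Z/2.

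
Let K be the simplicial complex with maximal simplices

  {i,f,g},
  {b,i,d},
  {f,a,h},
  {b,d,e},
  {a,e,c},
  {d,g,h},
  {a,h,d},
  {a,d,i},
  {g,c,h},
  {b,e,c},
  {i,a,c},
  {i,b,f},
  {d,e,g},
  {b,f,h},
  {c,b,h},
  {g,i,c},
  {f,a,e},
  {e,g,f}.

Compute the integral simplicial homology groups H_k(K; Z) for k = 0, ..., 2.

H_0 ≅ Z,  H_1 ≅ Z^2,  H_2 ≅ Z.

We work with the vertex ordering a < b < c < d < e < f < g < h < i. The simplices of K, each written with vertices in increasing order, are:

  0-simplices (9): a, b, c, d, e, f, g, h, i
  1-simplices (27): ac, ad, ae, af, ah, ai, bc, bd, be, bf, bh, bi, ce, cg, ch, ci, de, dg, dh, di, ef, eg, fg, fh, fi, gh, gi
  2-simplices (18): ace, aci, adh, adi, aef, afh, bce, bch, bde, bdi, bfh, bfi, cgh, cgi, deg, dgh, efg, fgi

Hence C_0 ≅ Z^9, C_1 ≅ Z^27, C_2 ≅ Z^18.

Boundary ∂_1: C_1 → C_0 maps an edge to its endpoints' difference, ∂[p,q] = q − p. For instance
  ∂cg = g − c.
The resulting 9×27 matrix has rank 8, and its Smith normal form has invariant factors (1,1,1,1,1,1,1,1).

Boundary ∂_2: C_2 → C_1 sends each 2-simplex [p,q,r] to [q,r] − [p,r] + [p,q]. For instance
  ∂bce = ce − be + bc,
  ∂bch = ch − bh + bc.
The 27×18 boundary matrix has rank 17 and Smith normal form diag(1,1,1,1,1,1,1,1,1,1,1,1,1,1,1,1,1).

Reading off H_k = ker ∂_k / im ∂_{k+1}:

  H_0: rank C_0 − rank ∂_1 = 9 − 8 = 1, and the invariant factors of ∂_1 are all 1, so H_0 = Z.
  H_1: rank ker ∂_1 − rank ∂_2 = (27 − 8) − 17 = 2, and the invariant factors of ∂_2 are all 1, so H_1 = Z^2.
  H_2: rank ker ∂_2 − rank ∂_3 = (18 − 17) − 0 = 1, and there is no ∂_3, so H_2 = Z.

As a check, the Euler characteristic is 9 − 27 + 18 = 0, which agrees with 1 − 2 + 1 = 0.
(K is a triangulation of the torus T^2.)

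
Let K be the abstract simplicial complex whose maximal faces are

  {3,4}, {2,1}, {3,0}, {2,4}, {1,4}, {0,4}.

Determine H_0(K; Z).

H_0 ≅ Z.

We work with the vertex ordering 0 < 1 < 2 < 3 < 4. The simplices of K, each written with vertices in increasing order, are:

  0-simplices (5): [0], [1], [2], [3], [4]
  1-simplices (6): [0,3], [0,4], [1,2], [1,4], [2,4], [3,4]

giving chain groups C_0 ≅ Z^5, C_1 ≅ Z^6.

Boundary ∂_1: C_1 → C_0 is given by ∂[p,q] = [q] − [p]. For instance
  ∂[1,2] = [2] − [1].
This gives a 5×6 integer matrix of rank 4; reducing to Smith normal form yields diagonal entries (1,1,1,1).

Computing H_k = (kernel of ∂_k) / (image of ∂_{k+1}):

  H_0: rank C_0 − rank ∂_1 = 5 − 4 = 1, and the invariant factors of ∂_1 are all 1, so H_0 = Z.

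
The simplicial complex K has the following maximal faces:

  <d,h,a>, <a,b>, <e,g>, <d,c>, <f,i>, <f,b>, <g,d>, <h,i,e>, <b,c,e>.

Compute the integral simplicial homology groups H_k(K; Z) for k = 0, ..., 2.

H_0 = Z,  H_1 = Z^4,  H_2 = 0.

Take the total order a < b < c < d < e < f < g < h < i on the vertex set. Then K (dimension 2) consists of the simplices:

  0-simplices (9): a, b, c, d, e, f, g, h, i
  1-simplices (15): ab, ad, ah, bc, be, bf, cd, ce, dg, dh, eg, eh, ei, fi, hi
  2-simplices (3): adh, bce, ehi

Hence C_0 ≅ Z^9, C_1 ≅ Z^15, C_2 ≅ Z^3.

Boundary ∂_1: C_1 → C_0 sends each edge [p,q] (with p < q) to q − p. For instance
  ∂dg = g − d.
The 9×15 boundary matrix has rank 8 and Smith normal form diag(1,1,1,1,1,1,1,1).

The boundary map ∂_2: C_2 → C_1 maps a triangle to the signed sum of its edges. For instance
  ∂adh = dh − ah + ad,
  ∂ehi = hi − ei + eh.
This gives a 15×3 integer matrix of rank 3; reducing to Smith normal form yields diagonal entries (1,1,1).

Now H_k = ker ∂_k / im ∂_{k+1}, so:

  H_0: rank C_0 − rank ∂_1 = 9 − 8 = 1, and the invariant factors of ∂_1 are all 1, so H_0 = Z.
  H_1: rank ker ∂_1 − rank ∂_2 = (15 − 8) − 3 = 4, and the invariant factors of ∂_2 are all 1, so H_1 = Z^4.
  H_2: rank ker ∂_2 − rank ∂_3 = (3 − 3) − 0 = 0, and there is no ∂_3, so H_2 = 0.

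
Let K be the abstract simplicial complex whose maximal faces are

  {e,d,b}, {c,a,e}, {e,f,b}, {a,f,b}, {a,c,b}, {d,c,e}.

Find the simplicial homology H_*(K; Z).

Fix the vertex order a < b < c < d < e < f and write every simplex with vertices in increasing order. Then dim K = 2 and the simplices of K are:

  0-simplices (6): a, b, c, d, e, f
  1-simplices (12): ab, ac, ae, af, bc, bd, be, bf, cd, ce, de, ef
  2-simplices (6): abc, abf, ace, bde, bef, cde

so the chain groups are C_0 ≅ Z^6, C_1 ≅ Z^12, C_2 ≅ Z^6.

Boundary ∂_1: C_1 → C_0 is given by ∂[p,q] = [q] − [p]. For instance
  ∂bf = f − b.
The resulting 6×12 matrix has rank 5, and its Smith normal form has invariant factors (1,1,1,1,1).

The boundary map ∂_2: C_2 → C_1 acts by ∂[p,q,r] = [q,r] − [p,r] + [p,q]. For instance
  ∂cde = de − ce + cd,
  ∂bef = ef − bf + be.
As a 12×6 matrix over Z this has rank 6, with invariant factors (1,1,1,1,1,1).

Now H_k = ker ∂_k / im ∂_{k+1}, so:

  H_0: rank C_0 − rank ∂_1 = 6 − 5 = 1, and the invariant factors of ∂_1 are all 1, so H_0 ≅ Z.
  H_1: rank ker ∂_1 − rank ∂_2 = (12 − 5) − 6 = 1, and the invariant factors of ∂_2 are all 1, so H_1 ≅ Z.
  H_2: rank ker ∂_2 − rank ∂_3 = (6 − 6) − 0 = 0, and there is no ∂_3, so H_2 ≅ 0.

As a check, the Euler characteristic is 6 − 12 + 6 = 0, which agrees with 1 − 1 + 0 = 0.

H_0 = Z,  H_1 = Z,  H_2 = 0.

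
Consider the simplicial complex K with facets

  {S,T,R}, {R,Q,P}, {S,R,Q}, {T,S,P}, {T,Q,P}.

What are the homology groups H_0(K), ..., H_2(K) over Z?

H_0 = Z,  H_1 = Z,  H_2 = 0.

K has 5 vertices, 10 edges, 5 triangles.
rank ∂_0 = 0, rank ∂_1 = 4 ⇒ b_0 = 5 − 0 − 4 = 1; all invariant factors of ∂_1 are 1 so no torsion. So H_0 = Z.
rank ∂_1 = 4, rank ∂_2 = 5 ⇒ b_1 = 10 − 4 − 5 = 1; all invariant factors of ∂_2 are 1 so no torsion. So H_1 = Z.
rank ∂_2 = 5, rank ∂_3 = 0 ⇒ b_2 = 5 − 5 − 0 = 0. So H_2 = 0.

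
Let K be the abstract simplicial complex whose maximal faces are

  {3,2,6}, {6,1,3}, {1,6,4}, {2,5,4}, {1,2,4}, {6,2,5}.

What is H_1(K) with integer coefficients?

Take the total order 1 < 2 < 3 < 4 < 5 < 6 on the vertex set. Then K (dimension 2) consists of the simplices:

  0-simplices (6): [1], [2], [3], [4], [5], [6]
  1-simplices (12): [1,2], [1,3], [1,4], [1,6], [2,3], [2,4], [2,5], [2,6], [3,6], [4,5], [4,6], [5,6]
  2-simplices (6): [1,2,4], [1,3,6], [1,4,6], [2,3,6], [2,4,5], [2,5,6]

so the chain groups are C_0 ≅ Z^6, C_1 ≅ Z^12, C_2 ≅ Z^6.

∂_1: C_1 → C_0 maps an edge to its endpoints' difference, ∂[p,q] = q − p.
This gives a 6×12 integer matrix of rank 5; reducing to Smith normal form yields diagonal entries (1,1,1,1,1).

Boundary ∂_2: C_2 → C_1 maps a triangle to the signed sum of its edges. For instance
  ∂[2,4,5] = [4,5] − [2,5] + [2,4],
  ∂[1,2,4] = [2,4] − [1,4] + [1,2].
This gives a 12×6 integer matrix of rank 6; reducing to Smith normal form yields diagonal entries (1,1,1,1,1,1).

Computing H_k = (kernel of ∂_k) / (image of ∂_{k+1}):

  H_1: rank ker ∂_1 − rank ∂_2 = (12 − 5) − 6 = 1, and the invariant factors of ∂_2 are all 1, so H_1 ≅ Z.

(K is a triangulation of the cylinder S^1 x I.)

H_1 = Z.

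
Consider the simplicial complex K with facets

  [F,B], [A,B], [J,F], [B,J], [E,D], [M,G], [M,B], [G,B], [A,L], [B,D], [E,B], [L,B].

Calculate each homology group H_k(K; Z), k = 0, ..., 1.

Fix the vertex order A < B < D < E < F < G < J < L < M and write every simplex with vertices in increasing order. Then dim K = 1 and the simplices of K are:

  0-simplices (9): A, B, D, E, F, G, J, L, M
  1-simplices (12): AB, AL, BD, BE, BF, BG, BJ, BL, BM, DE, FJ, GM

Hence C_0 ≅ Z^9, C_1 ≅ Z^12.

The boundary map ∂_1: C_1 → C_0 sends each edge [p,q] (with p < q) to q − p. For instance
  ∂BM = M − B.
As a 9×12 matrix over Z this has rank 8, with invariant factors (1,1,1,1,1,1,1,1).

Now H_k = ker ∂_k / im ∂_{k+1}, so:

  H_0: rank C_0 − rank ∂_1 = 9 − 8 = 1, and the invariant factors of ∂_1 are all 1, so H_0 = Z.
  H_1: rank ker ∂_1 − rank ∂_2 = (12 − 8) − 0 = 4, and there is no ∂_2, so H_1 = Z^4.

(K is a triangulation of a wedge of 4 circles.)

H_0 ≅ Z,  H_1 ≅ Z^4.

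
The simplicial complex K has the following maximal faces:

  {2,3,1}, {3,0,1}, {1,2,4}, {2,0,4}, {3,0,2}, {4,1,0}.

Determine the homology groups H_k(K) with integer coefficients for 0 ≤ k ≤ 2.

K has 5 vertices, 9 edges, 6 triangles.
rank ∂_0 = 0, rank ∂_1 = 4 ⇒ b_0 = 5 − 0 − 4 = 1; all invariant factors of ∂_1 are 1 so no torsion. So H_0 ≅ Z.
rank ∂_1 = 4, rank ∂_2 = 5 ⇒ b_1 = 9 − 4 − 5 = 0; all invariant factors of ∂_2 are 1 so no torsion. So H_1 ≅ 0.
rank ∂_2 = 5, rank ∂_3 = 0 ⇒ b_2 = 6 − 5 − 0 = 1. So H_2 ≅ Z.

H_0 = Z,  H_1 = 0,  H_2 = Z.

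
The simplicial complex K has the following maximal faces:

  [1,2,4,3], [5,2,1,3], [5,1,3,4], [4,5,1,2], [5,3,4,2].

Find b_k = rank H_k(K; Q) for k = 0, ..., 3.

We work with the vertex ordering 1 < 2 < 3 < 4 < 5. The simplices of K, each written with vertices in increasing order, are:

  0-simplices (5): [1], [2], [3], [4], [5]
  1-simplices (10): [1,2], [1,3], [1,4], [1,5], [2,3], [2,4], [2,5], [3,4], [3,5], [4,5]
  2-simplices (10): [1,2,3], [1,2,4], [1,2,5], [1,3,4], [1,3,5], [1,4,5], [2,3,4], [2,3,5], [2,4,5], [3,4,5]
  3-simplices (5): [1,2,3,4], [1,2,3,5], [1,2,4,5], [1,3,4,5], [2,3,4,5]

so the chain groups are C_0 ≅ Z^5, C_1 ≅ Z^10, C_2 ≅ Z^10, C_3 ≅ Z^5.

The boundary map ∂_1: C_1 → C_0 maps an edge to its endpoints' difference, ∂[p,q] = q − p.
As a 5×10 matrix over Z this has rank 4, with invariant factors (1,1,1,1).

Boundary ∂_2: C_2 → C_1 sends each 2-simplex [p,q,r] to [q,r] − [p,r] + [p,q]. For instance
  ∂[1,2,5] = [2,5] − [1,5] + [1,2],
  ∂[1,4,5] = [4,5] − [1,5] + [1,4].
The resulting 10×10 matrix has rank 6, and its Smith normal form has invariant factors (1,1,1,1,1,1).

Boundary ∂_3: C_3 → C_2 sends each 3-simplex σ to the alternating sum Σ_i (−1)^i (σ with its i-th vertex removed). For instance
  ∂[1,3,4,5] = [3,4,5] − [1,4,5] + [1,3,5] − [1,3,4],
  ∂[1,2,4,5] = [2,4,5] − [1,4,5] + [1,2,5] − [1,2,4].
The resulting 10×5 matrix has rank 4, and its Smith normal form has invariant factors (1,1,1,1).

Reading off H_k = ker ∂_k / im ∂_{k+1}:

  H_0: rank C_0 − rank ∂_1 = 5 − 4 = 1, and the invariant factors of ∂_1 are all 1, so H_0 ≅ Z.
  H_1: rank ker ∂_1 − rank ∂_2 = (10 − 4) − 6 = 0, and the invariant factors of ∂_2 are all 1, so H_1 ≅ 0.
  H_2: rank ker ∂_2 − rank ∂_3 = (10 − 6) − 4 = 0, and the invariant factors of ∂_3 are all 1, so H_2 ≅ 0.
  H_3: rank ker ∂_3 − rank ∂_4 = (5 − 4) − 0 = 1, and there is no ∂_4, so H_3 ≅ Z.

Hence the Betti numbers are b_0 = 1, b_1 = 0, b_2 = 0, b_3 = 1.

b_0 = 1, b_1 = 0, b_2 = 0, b_3 = 1.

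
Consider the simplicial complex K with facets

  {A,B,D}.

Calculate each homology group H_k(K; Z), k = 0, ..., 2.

H_0 ≅ Z,  H_1 = 0,  H_2 = 0.

Fix the vertex order A < B < D and write every simplex with vertices in increasing order. Then dim K = 2 and the simplices of K are:

  0-simplices (3): A, B, D
  1-simplices (3): AB, AD, BD
  2-simplices (1): ABD

so the chain groups are C_0 ≅ Z^3, C_1 ≅ Z^3, C_2 ≅ Z^1.

The boundary map ∂_1: C_1 → C_0 sends each edge [p,q] (with p < q) to q − p. For instance
  ∂AB = B − A.
The resulting 3×3 matrix has rank 2, and its Smith normal form has invariant factors (1,1).

Boundary ∂_2: C_2 → C_1 maps a triangle to the signed sum of its edges. For instance
  ∂ABD = BD − AD + AB.
The resulting 3×1 matrix has rank 1, and its Smith normal form has invariant factors (1).

Reading off H_k = ker ∂_k / im ∂_{k+1}:

  H_0: rank C_0 − rank ∂_1 = 3 − 2 = 1, and the invariant factors of ∂_1 are all 1, so H_0 ≅ Z.
  H_1: rank ker ∂_1 − rank ∂_2 = (3 − 2) − 1 = 0, and the invariant factors of ∂_2 are all 1, so H_1 ≅ 0.
  H_2: rank ker ∂_2 − rank ∂_3 = (1 − 1) − 0 = 0, and there is no ∂_3, so H_2 ≅ 0.

As a check, the Euler characteristic is 3 − 3 + 1 = 1, which agrees with 1 − 0 + 0 = 1.
(K is a triangulation of the 2-simplex.)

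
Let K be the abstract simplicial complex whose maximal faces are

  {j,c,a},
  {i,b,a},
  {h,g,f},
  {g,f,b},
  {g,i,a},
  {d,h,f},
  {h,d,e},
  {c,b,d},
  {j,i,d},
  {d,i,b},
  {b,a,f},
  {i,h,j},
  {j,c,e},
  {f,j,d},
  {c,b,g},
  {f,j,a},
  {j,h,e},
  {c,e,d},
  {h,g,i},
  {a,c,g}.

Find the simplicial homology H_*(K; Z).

H_0 = Z,  H_1 = Z ⊕ Z/2,  H_2 = 0.

We work with the vertex ordering a < b < c < d < e < f < g < h < i < j. The simplices of K, each written with vertices in increasing order, are:

  0-simplices (10): a, b, c, d, e, f, g, h, i, j
  1-simplices (30): ab, ac, af, ag, ai, aj, bc, bd, bf, bg, bi, cd, ce, cg, cj, de, df, dh, di, dj, eh, ej, fg, fh, fj, gh, gi, hi, hj, ij
  2-simplices (20): abf, abi, acg, acj, afj, agi, bcd, bcg, bdi, bfg, cde, cej, deh, dfh, dfj, dij, ehj, fgh, ghi, hij

giving chain groups C_0 ≅ Z^10, C_1 ≅ Z^30, C_2 ≅ Z^20.

Boundary ∂_1: C_1 → C_0 maps an edge to its endpoints' difference, ∂[p,q] = q − p. For instance
  ∂bc = c − b.
This gives a 10×30 integer matrix of rank 9; reducing to Smith normal form yields diagonal entries (1,1,1,1,1,1,1,1,1).

∂_2: C_2 → C_1 sends each 2-simplex [p,q,r] to [q,r] − [p,r] + [p,q]. For instance
  ∂afj = fj − aj + af,
  ∂cej = ej − cj + ce.
The resulting 30×20 matrix has rank 20, and its Smith normal form has invariant factors (1,1,1,1,1,1,1,1,1,1,1,1,1,1,1,1,1,1,1,2).

Computing H_k = (kernel of ∂_k) / (image of ∂_{k+1}):

  H_0: rank C_0 − rank ∂_1 = 10 − 9 = 1, and the invariant factors of ∂_1 are all 1, so H_0 = Z.
  H_1: rank ker ∂_1 − rank ∂_2 = (30 − 9) − 20 = 1, and ∂_2 has invariant factor 2 > 1, so H_1 = Z ⊕ Z/2.
  H_2: rank ker ∂_2 − rank ∂_3 = (20 − 20) − 0 = 0, and there is no ∂_3, so H_2 = 0.

As a check, the Euler characteristic is 10 − 30 + 20 = 0, which agrees with 1 − 1 + 0 = 0.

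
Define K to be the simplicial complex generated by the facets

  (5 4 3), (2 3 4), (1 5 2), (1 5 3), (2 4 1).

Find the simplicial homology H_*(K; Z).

H_0 ≅ Z,  H_1 ≅ Z,  H_2 = 0.

K has 5 vertices, 10 edges, 5 triangles.
rank ∂_0 = 0, rank ∂_1 = 4 ⇒ b_0 = 5 − 0 − 4 = 1; all invariant factors of ∂_1 are 1 so no torsion. So H_0 = Z.
rank ∂_1 = 4, rank ∂_2 = 5 ⇒ b_1 = 10 − 4 − 5 = 1; all invariant factors of ∂_2 are 1 so no torsion. So H_1 = Z.
rank ∂_2 = 5, rank ∂_3 = 0 ⇒ b_2 = 5 − 5 − 0 = 0. So H_2 = 0.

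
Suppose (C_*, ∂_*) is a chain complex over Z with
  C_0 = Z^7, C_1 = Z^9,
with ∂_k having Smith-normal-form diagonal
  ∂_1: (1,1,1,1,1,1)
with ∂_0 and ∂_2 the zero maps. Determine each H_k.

H_0 ≅ Z,  H_1 ≅ Z^3.

H_0: b_0 = 7 − 0 − 6 = 1; torsion from ∂_1 factors > 1: none. So H_0 ≅ Z.
H_1: b_1 = 9 − 6 − 0 = 3; torsion from ∂_2 factors > 1: none. So H_1 ≅ Z^3.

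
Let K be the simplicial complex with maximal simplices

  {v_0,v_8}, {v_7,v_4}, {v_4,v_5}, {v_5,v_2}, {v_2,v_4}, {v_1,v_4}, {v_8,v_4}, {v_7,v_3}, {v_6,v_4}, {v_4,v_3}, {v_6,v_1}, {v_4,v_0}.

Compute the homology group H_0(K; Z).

Fix the vertex order v_0 < v_1 < v_2 < v_3 < v_4 < v_5 < v_6 < v_7 < v_8 and write every simplex with vertices in increasing order. Then dim K = 1 and the simplices of K are:

  0-simplices (9): [v_0], [v_1], [v_2], [v_3], [v_4], [v_5], [v_6], [v_7], [v_8]
  1-simplices (12): [v_0,v_4], [v_0,v_8], [v_1,v_4], [v_1,v_6], [v_2,v_4], [v_2,v_5], [v_3,v_4], [v_3,v_7], [v_4,v_5], [v_4,v_6], [v_4,v_7], [v_4,v_8]

giving chain groups C_0 ≅ Z^9, C_1 ≅ Z^12.

Boundary ∂_1: C_1 → C_0 is given by ∂[p,q] = [q] − [p]. For instance
  ∂[v_4,v_6] = [v_6] − [v_4].
The 9×12 boundary matrix has rank 8 and Smith normal form diag(1,1,1,1,1,1,1,1).

From H_k ≅ ker(∂_k) / im(∂_{k+1}) we obtain:

  H_0: rank C_0 − rank ∂_1 = 9 − 8 = 1, and the invariant factors of ∂_1 are all 1, so H_0 = Z.

H_0 ≅ Z.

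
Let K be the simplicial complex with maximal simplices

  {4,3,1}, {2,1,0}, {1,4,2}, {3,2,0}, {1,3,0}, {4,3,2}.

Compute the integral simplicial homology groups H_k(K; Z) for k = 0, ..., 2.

H_0 = Z,  H_1 = 0,  H_2 = Z.

K has 5 vertices, 9 edges, 6 triangles.
rank ∂_0 = 0, rank ∂_1 = 4 ⇒ b_0 = 5 − 0 − 4 = 1; all invariant factors of ∂_1 are 1 so no torsion. So H_0 ≅ Z.
rank ∂_1 = 4, rank ∂_2 = 5 ⇒ b_1 = 9 − 4 − 5 = 0; all invariant factors of ∂_2 are 1 so no torsion. So H_1 ≅ 0.
rank ∂_2 = 5, rank ∂_3 = 0 ⇒ b_2 = 6 − 5 − 0 = 1. So H_2 ≅ Z.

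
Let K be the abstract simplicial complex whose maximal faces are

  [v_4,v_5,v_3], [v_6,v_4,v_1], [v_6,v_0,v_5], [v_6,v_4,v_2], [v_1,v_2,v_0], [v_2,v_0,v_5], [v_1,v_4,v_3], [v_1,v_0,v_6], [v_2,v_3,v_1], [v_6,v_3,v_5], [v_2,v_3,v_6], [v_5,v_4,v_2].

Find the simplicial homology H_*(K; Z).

H_0 = Z,  H_1 = Z/2Z,  H_2 = 0.

Take the total order v_0 < v_1 < v_2 < v_3 < v_4 < v_5 < v_6 on the vertex set. Then K (dimension 2) consists of the simplices:

  0-simplices (7): [v_0], [v_1], [v_2], [v_3], [v_4], [v_5], [v_6]
  1-simplices (18): (18 of them)
  2-simplices (12): (12 of them)

so the chain groups are C_0 ≅ Z^7, C_1 ≅ Z^18, C_2 ≅ Z^12.

Boundary ∂_1: C_1 → C_0 sends each edge [p,q] (with p < q) to q − p. For instance
  ∂[v_4,v_6] = [v_6] − [v_4].
The 7×18 boundary matrix has rank 6 and Smith normal form diag(1,1,1,1,1,1).

Boundary ∂_2: C_2 → C_1 maps a triangle to the signed sum of its edges. For instance
  ∂[v_1,v_3,v_4] = [v_3,v_4] − [v_1,v_4] + [v_1,v_3],
  ∂[v_2,v_3,v_6] = [v_3,v_6] − [v_2,v_6] + [v_2,v_3].
The 18×12 boundary matrix has rank 12 and Smith normal form diag(1,1,1,1,1,1,1,1,1,1,1,2).

Now H_k = ker ∂_k / im ∂_{k+1}, so:

  H_0: rank C_0 − rank ∂_1 = 7 − 6 = 1, and the invariant factors of ∂_1 are all 1, so H_0 = Z.
  H_1: rank ker ∂_1 − rank ∂_2 = (18 − 6) − 12 = 0, and ∂_2 has invariant factor 2 > 1, so H_1 = Z/2Z.
  H_2: rank ker ∂_2 − rank ∂_3 = (12 − 12) − 0 = 0, and there is no ∂_3, so H_2 = 0.

As a check, the Euler characteristic is 7 − 18 + 12 = 1, which agrees with 1 − 0 + 0 = 1.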